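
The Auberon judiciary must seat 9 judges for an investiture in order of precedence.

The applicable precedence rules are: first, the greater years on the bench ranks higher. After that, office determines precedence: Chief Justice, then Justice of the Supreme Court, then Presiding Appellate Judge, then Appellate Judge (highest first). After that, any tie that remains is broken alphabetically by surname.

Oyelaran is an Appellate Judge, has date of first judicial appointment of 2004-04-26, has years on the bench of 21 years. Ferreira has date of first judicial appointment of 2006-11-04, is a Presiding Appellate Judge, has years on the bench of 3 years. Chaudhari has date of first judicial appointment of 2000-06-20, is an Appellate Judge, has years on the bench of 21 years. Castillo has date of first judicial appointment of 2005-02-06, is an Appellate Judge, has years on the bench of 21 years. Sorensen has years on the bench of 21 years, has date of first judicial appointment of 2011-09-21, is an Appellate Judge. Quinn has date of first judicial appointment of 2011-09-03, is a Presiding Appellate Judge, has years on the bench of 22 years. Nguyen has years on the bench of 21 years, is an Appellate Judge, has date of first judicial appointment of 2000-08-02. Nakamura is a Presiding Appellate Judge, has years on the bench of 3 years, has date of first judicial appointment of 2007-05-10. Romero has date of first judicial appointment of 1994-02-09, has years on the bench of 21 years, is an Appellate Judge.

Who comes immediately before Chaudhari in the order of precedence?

Castillo

By years on the bench (higher first): Quinn (22 years); then Castillo, Chaudhari, Nguyen, Oyelaran, Romero and Sorensen (each 21 years); then Ferreira and Nakamura (both 3 years).
Castillo, Chaudhari, Nguyen, Oyelaran, Romero and Sorensen are each Appellate Judge, so the next rule applies.
Among Castillo, Chaudhari, Nguyen, Oyelaran, Romero and Sorensen, alphabetically by surname: Castillo before Chaudhari before Nguyen before Oyelaran before Romero before Sorensen.
Ferreira and Nakamura are each Presiding Appellate Judge, so the next rule applies.
Among Ferreira and Nakamura, alphabetically by surname: Ferreira before Nakamura.
Order: Quinn, Castillo, Chaudhari, Nguyen, Oyelaran, Romero, Sorensen, Ferreira, Nakamura.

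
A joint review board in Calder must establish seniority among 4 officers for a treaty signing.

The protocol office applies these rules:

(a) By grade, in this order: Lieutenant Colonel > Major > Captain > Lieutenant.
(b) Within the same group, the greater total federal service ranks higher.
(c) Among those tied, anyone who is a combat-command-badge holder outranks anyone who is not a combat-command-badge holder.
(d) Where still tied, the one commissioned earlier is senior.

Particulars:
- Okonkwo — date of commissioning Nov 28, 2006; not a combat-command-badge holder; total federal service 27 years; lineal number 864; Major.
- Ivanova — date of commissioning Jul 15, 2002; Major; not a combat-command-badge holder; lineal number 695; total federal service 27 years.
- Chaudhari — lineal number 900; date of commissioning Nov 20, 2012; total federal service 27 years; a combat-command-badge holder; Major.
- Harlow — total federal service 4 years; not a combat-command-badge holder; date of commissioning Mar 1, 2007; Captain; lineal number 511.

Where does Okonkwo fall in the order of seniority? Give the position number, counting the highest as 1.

By grade: Chaudhari, Ivanova and Okonkwo (Major); then Harlow (Captain).
Chaudhari, Ivanova and Okonkwo all have total federal service 27 years, so the next rule applies.
Among Chaudhari, Ivanova and Okonkwo, a combat-command-badge holder before not a combat-command-badge holder: Chaudhari (a combat-command-badge holder) before Ivanova and Okonkwo (not a combat-command-badge holder).
Among Ivanova and Okonkwo, by date of commissioning (earlier first): Ivanova (Jul 15, 2002) before Okonkwo (Nov 28, 2006).
Order: Chaudhari, Ivanova, Okonkwo, Harlow. So position 3.

3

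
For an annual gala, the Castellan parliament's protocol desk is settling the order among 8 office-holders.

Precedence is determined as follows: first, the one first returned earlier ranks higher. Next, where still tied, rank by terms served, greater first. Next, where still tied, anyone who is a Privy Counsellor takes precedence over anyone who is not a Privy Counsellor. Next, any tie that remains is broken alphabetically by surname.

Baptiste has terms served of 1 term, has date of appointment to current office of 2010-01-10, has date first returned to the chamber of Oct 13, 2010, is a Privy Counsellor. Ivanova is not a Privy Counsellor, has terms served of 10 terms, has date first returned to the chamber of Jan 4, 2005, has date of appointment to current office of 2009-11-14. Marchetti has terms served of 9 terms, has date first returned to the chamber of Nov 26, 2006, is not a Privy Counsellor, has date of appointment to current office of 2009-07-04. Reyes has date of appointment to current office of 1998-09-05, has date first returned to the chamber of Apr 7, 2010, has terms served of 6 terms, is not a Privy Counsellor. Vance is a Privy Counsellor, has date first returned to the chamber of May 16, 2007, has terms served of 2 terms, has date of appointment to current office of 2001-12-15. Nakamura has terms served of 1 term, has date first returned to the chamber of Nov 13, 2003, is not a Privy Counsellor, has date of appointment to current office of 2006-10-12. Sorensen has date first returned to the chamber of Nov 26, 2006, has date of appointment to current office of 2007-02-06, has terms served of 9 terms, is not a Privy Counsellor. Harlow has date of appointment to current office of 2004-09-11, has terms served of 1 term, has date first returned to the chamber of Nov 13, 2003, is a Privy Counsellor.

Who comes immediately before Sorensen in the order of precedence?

Marchetti

By date first returned to the chamber (earlier first): Harlow and Nakamura (both Nov 13, 2003); then Ivanova (Jan 4, 2005); then Marchetti and Sorensen (both Nov 26, 2006); then Vance (May 16, 2007); then Reyes (Apr 7, 2010); then Baptiste (Oct 13, 2010).
Harlow and Nakamura both have terms served 1 term, so the next rule applies.
Among Harlow and Nakamura, a Privy Counsellor before not a Privy Counsellor: Harlow (a Privy Counsellor) before Nakamura (not a Privy Counsellor).
Marchetti and Sorensen both have terms served 9 terms, so the next rule applies.
Marchetti and Sorensen are each not a Privy Counsellor, so the next rule applies.
Among Marchetti and Sorensen, alphabetically by surname: Marchetti before Sorensen.
Order: Harlow, Nakamura, Ivanova, Marchetti, Sorensen, Vance, Reyes, Baptiste.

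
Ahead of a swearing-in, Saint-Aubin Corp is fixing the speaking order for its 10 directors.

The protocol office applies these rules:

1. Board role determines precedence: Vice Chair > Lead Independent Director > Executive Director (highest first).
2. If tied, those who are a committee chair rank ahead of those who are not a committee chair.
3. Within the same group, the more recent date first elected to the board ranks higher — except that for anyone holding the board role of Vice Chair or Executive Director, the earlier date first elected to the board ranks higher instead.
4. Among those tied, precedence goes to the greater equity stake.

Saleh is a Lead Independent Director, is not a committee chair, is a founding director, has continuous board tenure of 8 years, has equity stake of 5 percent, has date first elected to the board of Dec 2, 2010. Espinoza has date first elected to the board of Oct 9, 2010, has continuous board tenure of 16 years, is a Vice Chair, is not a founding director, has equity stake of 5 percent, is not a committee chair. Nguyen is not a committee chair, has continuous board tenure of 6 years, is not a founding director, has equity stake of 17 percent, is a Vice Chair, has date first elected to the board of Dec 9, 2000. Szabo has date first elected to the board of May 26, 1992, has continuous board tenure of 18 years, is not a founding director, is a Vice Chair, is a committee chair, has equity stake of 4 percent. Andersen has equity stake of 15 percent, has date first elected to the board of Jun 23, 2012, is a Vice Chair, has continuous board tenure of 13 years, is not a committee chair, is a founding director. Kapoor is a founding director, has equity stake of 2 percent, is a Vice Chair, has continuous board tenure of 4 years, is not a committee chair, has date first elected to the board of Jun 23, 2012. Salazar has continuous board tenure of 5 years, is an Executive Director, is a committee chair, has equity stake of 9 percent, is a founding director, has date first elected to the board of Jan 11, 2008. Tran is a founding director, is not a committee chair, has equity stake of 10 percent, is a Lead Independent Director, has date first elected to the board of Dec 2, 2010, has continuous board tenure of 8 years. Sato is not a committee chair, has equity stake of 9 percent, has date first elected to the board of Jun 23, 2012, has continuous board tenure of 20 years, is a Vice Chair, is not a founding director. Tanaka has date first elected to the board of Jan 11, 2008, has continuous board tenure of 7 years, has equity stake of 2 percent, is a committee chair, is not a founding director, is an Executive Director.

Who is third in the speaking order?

Espinoza

By board role: Szabo, Nguyen, Espinoza, Andersen, Sato and Kapoor (Vice Chair); then Tran and Saleh (Lead Independent Director); then Salazar and Tanaka (Executive Director).
Among Szabo, Nguyen, Espinoza, Andersen, Sato and Kapoor, a committee chair before not a committee chair: Szabo (a committee chair) before Nguyen, Espinoza, Andersen, Sato and Kapoor (not a committee chair).
Among Nguyen, Espinoza, Andersen, Sato and Kapoor, by date first elected to the board (earlier first) (reversed rule for this group): Nguyen (Dec 9, 2000) before Espinoza (Oct 9, 2010) before Andersen, Sato and Kapoor (Jun 23, 2012).
Among Andersen, Sato and Kapoor, by equity stake (higher first): Andersen (15 percent) before Sato (9 percent) before Kapoor (2 percent).
Tran and Saleh are each not a committee chair, so the next rule applies.
Tran and Saleh both have date first elected to the board Dec 2, 2010, so the next rule applies.
Among Tran and Saleh, by equity stake (higher first): Tran (10 percent) before Saleh (5 percent).
Salazar and Tanaka are each a committee chair, so the next rule applies.
Salazar and Tanaka both have date first elected to the board Jan 11, 2008, so the next rule applies.
Among Salazar and Tanaka, by equity stake (higher first): Salazar (9 percent) before Tanaka (2 percent).
Order: Szabo, Nguyen, Espinoza, Andersen, Sato, Kapoor, Tran, Saleh, Salazar, Tanaka.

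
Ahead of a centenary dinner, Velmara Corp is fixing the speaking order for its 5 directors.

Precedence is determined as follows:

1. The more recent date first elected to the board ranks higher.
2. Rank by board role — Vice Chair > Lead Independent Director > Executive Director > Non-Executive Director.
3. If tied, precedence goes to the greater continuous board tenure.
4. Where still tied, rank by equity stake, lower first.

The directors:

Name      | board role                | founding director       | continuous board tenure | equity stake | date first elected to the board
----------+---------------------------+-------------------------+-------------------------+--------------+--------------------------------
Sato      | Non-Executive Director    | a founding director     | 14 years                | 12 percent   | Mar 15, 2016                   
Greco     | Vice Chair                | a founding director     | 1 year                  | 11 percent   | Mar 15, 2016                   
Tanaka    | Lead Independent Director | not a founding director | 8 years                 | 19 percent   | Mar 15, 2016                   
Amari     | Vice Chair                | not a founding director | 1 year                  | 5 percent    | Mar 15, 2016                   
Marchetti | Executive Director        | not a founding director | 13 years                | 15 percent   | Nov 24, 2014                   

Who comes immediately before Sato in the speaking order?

Tanaka

By date first elected to the board (later first): Amari, Greco, Tanaka and Sato (each Mar 15, 2016); then Marchetti (Nov 24, 2014).
Among Amari, Greco, Tanaka and Sato, by board role: Amari and Greco (Vice Chair) before Tanaka (Lead Independent Director) before Sato (Non-Executive Director).
Amari and Greco both have continuous board tenure 1 year, so the next rule applies.
Among Amari and Greco, by equity stake (lower first): Amari (5 percent) before Greco (11 percent).
Order: Amari, Greco, Tanaka, Sato, Marchetti.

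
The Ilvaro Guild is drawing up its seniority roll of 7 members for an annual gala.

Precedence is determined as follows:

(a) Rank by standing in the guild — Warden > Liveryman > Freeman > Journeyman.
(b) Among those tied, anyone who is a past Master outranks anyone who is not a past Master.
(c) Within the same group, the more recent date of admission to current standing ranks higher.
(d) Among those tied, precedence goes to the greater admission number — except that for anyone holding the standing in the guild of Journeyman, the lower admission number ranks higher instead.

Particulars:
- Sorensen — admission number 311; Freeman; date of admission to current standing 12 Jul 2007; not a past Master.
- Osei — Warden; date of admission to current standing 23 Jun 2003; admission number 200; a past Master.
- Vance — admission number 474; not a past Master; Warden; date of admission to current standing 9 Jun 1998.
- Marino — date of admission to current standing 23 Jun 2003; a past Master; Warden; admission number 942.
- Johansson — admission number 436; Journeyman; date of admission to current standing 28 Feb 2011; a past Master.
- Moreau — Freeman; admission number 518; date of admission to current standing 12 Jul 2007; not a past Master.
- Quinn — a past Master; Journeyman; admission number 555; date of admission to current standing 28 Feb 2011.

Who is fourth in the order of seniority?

By standing in the guild: Marino, Osei and Vance (Warden); then Moreau and Sorensen (Freeman); then Johansson and Quinn (Journeyman).
Among Marino, Osei and Vance, a past Master before not a past Master: Marino and Osei (a past Master) before Vance (not a past Master).
Marino and Osei both have date of admission to current standing 23 Jun 2003, so the next rule applies.
Among Marino and Osei, by admission number (higher first): Marino (942) before Osei (200).
Moreau and Sorensen are each not a past Master, so the next rule applies.
Moreau and Sorensen both have date of admission to current standing 12 Jul 2007, so the next rule applies.
Among Moreau and Sorensen, by admission number (higher first): Moreau (518) before Sorensen (311).
Johansson and Quinn are each a past Master, so the next rule applies.
Johansson and Quinn both have date of admission to current standing 28 Feb 2011, so the next rule applies.
Among Johansson and Quinn, by admission number (lower first) (reversed rule for this group): Johansson (436) before Quinn (555).
Order: Marino, Osei, Vance, Moreau, Sorensen, Johansson, Quinn.

Moreau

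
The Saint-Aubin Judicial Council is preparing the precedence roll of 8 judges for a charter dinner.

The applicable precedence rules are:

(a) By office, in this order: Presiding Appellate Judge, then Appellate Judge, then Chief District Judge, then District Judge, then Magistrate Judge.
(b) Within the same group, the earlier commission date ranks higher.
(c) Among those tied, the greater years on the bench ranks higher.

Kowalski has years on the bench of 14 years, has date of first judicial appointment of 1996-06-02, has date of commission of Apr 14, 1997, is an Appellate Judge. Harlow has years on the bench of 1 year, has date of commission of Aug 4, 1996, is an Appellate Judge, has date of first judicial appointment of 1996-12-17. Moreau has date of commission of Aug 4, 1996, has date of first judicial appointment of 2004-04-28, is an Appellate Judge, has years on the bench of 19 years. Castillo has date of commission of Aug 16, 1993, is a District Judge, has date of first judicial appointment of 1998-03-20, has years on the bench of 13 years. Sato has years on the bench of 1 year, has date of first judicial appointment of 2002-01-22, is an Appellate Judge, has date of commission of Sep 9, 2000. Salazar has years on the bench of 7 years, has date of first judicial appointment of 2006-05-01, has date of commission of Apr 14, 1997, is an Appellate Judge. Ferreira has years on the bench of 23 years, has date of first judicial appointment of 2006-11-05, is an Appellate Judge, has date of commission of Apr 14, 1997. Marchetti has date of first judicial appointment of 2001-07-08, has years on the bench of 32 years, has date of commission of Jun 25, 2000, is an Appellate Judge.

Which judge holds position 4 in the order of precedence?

Kowalski

By office: Moreau, Harlow, Ferreira, Kowalski, Salazar, Marchetti and Sato (Appellate Judge); then Castillo (District Judge).
Among Moreau, Harlow, Ferreira, Kowalski, Salazar, Marchetti and Sato, by date of commission (earlier first): Moreau and Harlow (Aug 4, 1996) before Ferreira, Kowalski and Salazar (Apr 14, 1997) before Marchetti (Jun 25, 2000) before Sato (Sep 9, 2000).
Among Moreau and Harlow, by years on the bench (higher first): Moreau (19 years) before Harlow (1 year).
Among Ferreira, Kowalski and Salazar, by years on the bench (higher first): Ferreira (23 years) before Kowalski (14 years) before Salazar (7 years).
Order: Moreau, Harlow, Ferreira, Kowalski, Salazar, Marchetti, Sato, Castillo.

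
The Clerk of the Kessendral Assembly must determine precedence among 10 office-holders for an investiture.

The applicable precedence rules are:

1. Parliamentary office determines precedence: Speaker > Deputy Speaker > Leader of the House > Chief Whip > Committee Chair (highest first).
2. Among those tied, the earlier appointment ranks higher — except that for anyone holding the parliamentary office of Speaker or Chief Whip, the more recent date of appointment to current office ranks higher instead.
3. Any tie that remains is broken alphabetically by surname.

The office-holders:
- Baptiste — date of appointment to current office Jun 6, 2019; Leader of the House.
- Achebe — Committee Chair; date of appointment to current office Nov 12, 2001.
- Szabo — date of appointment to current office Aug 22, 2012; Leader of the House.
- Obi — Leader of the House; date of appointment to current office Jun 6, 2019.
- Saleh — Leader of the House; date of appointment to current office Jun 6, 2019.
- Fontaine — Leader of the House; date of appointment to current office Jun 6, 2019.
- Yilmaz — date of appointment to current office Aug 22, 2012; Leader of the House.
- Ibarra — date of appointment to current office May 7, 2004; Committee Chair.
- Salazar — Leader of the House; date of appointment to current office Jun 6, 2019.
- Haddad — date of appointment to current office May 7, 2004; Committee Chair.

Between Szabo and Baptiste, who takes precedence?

By parliamentary office: Szabo, Yilmaz, Baptiste, Fontaine, Obi, Salazar and Saleh (Leader of the House); then Achebe, Haddad and Ibarra (Committee Chair).
Among Szabo, Yilmaz, Baptiste, Fontaine, Obi, Salazar and Saleh, by date of appointment to current office (earlier first): Szabo and Yilmaz (Aug 22, 2012) before Baptiste, Fontaine, Obi, Salazar and Saleh (Jun 6, 2019).
Among Szabo and Yilmaz, alphabetically by surname: Szabo before Yilmaz.
Among Baptiste, Fontaine, Obi, Salazar and Saleh, alphabetically by surname: Baptiste before Fontaine before Obi before Salazar before Saleh.
Among Achebe, Haddad and Ibarra, by date of appointment to current office (earlier first): Achebe (Nov 12, 2001) before Haddad and Ibarra (May 7, 2004).
Among Haddad and Ibarra, alphabetically by surname: Haddad before Ibarra.
So Szabo takes precedence.

Szabo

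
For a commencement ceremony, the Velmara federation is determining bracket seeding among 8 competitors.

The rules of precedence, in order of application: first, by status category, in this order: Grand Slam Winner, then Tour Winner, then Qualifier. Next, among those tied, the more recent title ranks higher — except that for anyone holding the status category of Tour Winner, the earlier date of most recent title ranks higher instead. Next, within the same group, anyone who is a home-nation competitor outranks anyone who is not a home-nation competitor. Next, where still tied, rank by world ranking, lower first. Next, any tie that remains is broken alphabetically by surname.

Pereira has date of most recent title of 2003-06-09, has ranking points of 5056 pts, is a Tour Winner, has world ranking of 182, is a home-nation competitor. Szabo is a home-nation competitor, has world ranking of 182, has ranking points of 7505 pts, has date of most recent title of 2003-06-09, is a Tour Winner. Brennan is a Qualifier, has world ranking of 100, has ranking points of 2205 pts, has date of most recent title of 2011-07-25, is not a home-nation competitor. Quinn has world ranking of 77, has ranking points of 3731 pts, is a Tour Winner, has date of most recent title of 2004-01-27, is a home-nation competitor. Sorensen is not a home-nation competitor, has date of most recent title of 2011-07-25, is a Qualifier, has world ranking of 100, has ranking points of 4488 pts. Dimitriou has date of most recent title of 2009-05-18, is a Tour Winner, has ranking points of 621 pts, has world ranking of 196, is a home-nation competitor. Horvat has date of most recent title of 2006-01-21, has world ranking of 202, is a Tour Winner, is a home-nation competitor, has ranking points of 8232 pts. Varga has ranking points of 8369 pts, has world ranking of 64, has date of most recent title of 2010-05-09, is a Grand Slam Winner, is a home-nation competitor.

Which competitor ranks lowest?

Sorensen

By status category: Varga (Grand Slam Winner); then Pereira, Szabo, Quinn, Horvat and Dimitriou (Tour Winner); then Brennan and Sorensen (Qualifier).
Among Pereira, Szabo, Quinn, Horvat and Dimitriou, by date of most recent title (earlier first) (reversed rule for this group): Pereira and Szabo (2003-06-09) before Quinn (2004-01-27) before Horvat (2006-01-21) before Dimitriou (2009-05-18).
Pereira and Szabo are each a home-nation competitor, so the next rule applies.
Pereira and Szabo both have world ranking 182, so the next rule applies.
Among Pereira and Szabo, alphabetically by surname: Pereira before Szabo.
Brennan and Sorensen both have date of most recent title 2011-07-25, so the next rule applies.
Brennan and Sorensen are each not a home-nation competitor, so the next rule applies.
Brennan and Sorensen both have world ranking 100, so the next rule applies.
Among Brennan and Sorensen, alphabetically by surname: Brennan before Sorensen.
Order: Varga, Pereira, Szabo, Quinn, Horvat, Dimitriou, Brennan, Sorensen.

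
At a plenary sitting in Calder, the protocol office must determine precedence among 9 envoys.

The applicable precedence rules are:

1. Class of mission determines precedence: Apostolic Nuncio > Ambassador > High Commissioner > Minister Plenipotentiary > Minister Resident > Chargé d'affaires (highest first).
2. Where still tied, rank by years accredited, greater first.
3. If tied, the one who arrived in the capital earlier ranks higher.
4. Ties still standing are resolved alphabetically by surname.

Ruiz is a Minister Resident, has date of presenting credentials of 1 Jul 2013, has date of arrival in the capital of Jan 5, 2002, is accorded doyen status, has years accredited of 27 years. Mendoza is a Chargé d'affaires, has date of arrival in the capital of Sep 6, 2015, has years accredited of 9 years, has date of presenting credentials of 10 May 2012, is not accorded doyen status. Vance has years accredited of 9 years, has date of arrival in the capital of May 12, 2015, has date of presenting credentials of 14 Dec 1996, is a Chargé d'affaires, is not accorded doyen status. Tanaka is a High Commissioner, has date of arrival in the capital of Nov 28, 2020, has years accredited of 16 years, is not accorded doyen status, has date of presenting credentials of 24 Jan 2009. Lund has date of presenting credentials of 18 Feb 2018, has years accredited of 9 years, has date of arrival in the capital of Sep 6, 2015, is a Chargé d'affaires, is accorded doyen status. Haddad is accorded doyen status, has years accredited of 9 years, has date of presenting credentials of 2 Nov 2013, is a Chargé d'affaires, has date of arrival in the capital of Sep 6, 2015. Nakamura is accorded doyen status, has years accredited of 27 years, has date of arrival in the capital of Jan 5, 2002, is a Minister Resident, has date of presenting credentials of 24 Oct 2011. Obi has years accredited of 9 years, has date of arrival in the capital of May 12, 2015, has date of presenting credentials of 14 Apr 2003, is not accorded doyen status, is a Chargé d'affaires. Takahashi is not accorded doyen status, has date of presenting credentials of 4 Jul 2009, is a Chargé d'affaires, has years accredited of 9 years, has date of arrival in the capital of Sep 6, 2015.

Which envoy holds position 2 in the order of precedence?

By class of mission: Tanaka (High Commissioner); then Nakamura and Ruiz (Minister Resident); then Obi, Vance, Haddad, Lund, Mendoza and Takahashi (Chargé d'affaires).
Nakamura and Ruiz both have years accredited 27 years, so the next rule applies.
Nakamura and Ruiz both have date of arrival in the capital Jan 5, 2002, so the next rule applies.
Among Nakamura and Ruiz, alphabetically by surname: Nakamura before Ruiz.
Obi, Vance, Haddad, Lund, Mendoza and Takahashi all have years accredited 9 years, so the next rule applies.
Among Obi, Vance, Haddad, Lund, Mendoza and Takahashi, by date of arrival in the capital (earlier first): Obi and Vance (May 12, 2015) before Haddad, Lund, Mendoza and Takahashi (Sep 6, 2015).
Among Obi and Vance, alphabetically by surname: Obi before Vance.
Among Haddad, Lund, Mendoza and Takahashi, alphabetically by surname: Haddad before Lund before Mendoza before Takahashi.
Order: Tanaka, Nakamura, Ruiz, Obi, Vance, Haddad, Lund, Mendoza, Takahashi.

Nakamura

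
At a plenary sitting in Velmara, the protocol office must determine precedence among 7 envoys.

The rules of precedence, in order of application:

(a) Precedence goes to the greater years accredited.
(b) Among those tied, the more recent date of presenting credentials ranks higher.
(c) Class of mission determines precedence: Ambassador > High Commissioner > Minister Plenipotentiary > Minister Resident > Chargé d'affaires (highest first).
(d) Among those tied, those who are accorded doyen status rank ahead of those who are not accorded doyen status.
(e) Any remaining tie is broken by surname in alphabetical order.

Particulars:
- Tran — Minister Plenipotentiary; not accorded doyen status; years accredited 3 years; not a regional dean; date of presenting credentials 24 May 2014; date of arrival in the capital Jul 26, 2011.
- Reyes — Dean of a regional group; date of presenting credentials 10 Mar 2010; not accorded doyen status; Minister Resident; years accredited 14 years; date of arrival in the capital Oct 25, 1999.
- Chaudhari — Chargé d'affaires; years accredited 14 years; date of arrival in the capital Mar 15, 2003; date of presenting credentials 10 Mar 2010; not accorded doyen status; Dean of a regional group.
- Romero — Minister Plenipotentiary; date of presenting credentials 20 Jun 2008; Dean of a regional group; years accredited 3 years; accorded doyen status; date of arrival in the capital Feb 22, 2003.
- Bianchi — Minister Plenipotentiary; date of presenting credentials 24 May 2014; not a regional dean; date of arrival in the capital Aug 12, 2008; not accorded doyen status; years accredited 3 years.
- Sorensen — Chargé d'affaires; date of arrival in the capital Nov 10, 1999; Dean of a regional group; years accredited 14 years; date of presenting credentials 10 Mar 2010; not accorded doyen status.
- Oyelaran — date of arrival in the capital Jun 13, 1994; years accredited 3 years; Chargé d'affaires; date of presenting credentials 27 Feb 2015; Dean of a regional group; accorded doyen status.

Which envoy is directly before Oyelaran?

By years accredited (higher first): Reyes, Chaudhari and Sorensen (each 14 years); then Oyelaran, Bianchi, Tran and Romero (each 3 years).
Reyes, Chaudhari and Sorensen all have date of presenting credentials 10 Mar 2010, so the next rule applies.
Among Reyes, Chaudhari and Sorensen, by class of mission: Reyes (Minister Resident) before Chaudhari and Sorensen (Chargé d'affaires).
Chaudhari and Sorensen are each not accorded doyen status, so the next rule applies.
Among Chaudhari and Sorensen, alphabetically by surname: Chaudhari before Sorensen.
Among Oyelaran, Bianchi, Tran and Romero, by date of presenting credentials (later first): Oyelaran (27 Feb 2015) before Bianchi and Tran (24 May 2014) before Romero (20 Jun 2008).
Bianchi and Tran are each Minister Plenipotentiary, so the next rule applies.
Bianchi and Tran are each not accorded doyen status, so the next rule applies.
Among Bianchi and Tran, alphabetically by surname: Bianchi before Tran.
Order: Reyes, Chaudhari, Sorensen, Oyelaran, Bianchi, Tran, Romero.

Sorensen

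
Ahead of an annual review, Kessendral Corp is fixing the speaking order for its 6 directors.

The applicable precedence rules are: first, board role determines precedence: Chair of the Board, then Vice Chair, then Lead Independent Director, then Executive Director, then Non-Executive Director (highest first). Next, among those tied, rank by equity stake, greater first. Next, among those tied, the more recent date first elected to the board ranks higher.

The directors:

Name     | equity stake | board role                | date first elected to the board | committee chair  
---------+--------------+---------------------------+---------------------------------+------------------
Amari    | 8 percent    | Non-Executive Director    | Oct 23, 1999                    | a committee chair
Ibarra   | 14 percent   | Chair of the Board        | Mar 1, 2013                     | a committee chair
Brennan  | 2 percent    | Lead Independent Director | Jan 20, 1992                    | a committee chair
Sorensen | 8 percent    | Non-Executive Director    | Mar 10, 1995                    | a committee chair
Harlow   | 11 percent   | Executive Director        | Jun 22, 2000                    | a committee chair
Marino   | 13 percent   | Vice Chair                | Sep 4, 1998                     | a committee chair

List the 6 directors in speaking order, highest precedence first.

By board role: Ibarra (Chair of the Board); then Marino (Vice Chair); then Brennan (Lead Independent Director); then Harlow (Executive Director); then Amari and Sorensen (Non-Executive Director).
Amari and Sorensen both have equity stake 8 percent, so the next rule applies.
Among Amari and Sorensen, by date first elected to the board (later first): Amari (Oct 23, 1999) before Sorensen (Mar 10, 1995).
Full order: Ibarra, Marino, Brennan, Harlow, Amari, Sorensen.

Ibarra, Marino, Brennan, Harlow, Amari, Sorensen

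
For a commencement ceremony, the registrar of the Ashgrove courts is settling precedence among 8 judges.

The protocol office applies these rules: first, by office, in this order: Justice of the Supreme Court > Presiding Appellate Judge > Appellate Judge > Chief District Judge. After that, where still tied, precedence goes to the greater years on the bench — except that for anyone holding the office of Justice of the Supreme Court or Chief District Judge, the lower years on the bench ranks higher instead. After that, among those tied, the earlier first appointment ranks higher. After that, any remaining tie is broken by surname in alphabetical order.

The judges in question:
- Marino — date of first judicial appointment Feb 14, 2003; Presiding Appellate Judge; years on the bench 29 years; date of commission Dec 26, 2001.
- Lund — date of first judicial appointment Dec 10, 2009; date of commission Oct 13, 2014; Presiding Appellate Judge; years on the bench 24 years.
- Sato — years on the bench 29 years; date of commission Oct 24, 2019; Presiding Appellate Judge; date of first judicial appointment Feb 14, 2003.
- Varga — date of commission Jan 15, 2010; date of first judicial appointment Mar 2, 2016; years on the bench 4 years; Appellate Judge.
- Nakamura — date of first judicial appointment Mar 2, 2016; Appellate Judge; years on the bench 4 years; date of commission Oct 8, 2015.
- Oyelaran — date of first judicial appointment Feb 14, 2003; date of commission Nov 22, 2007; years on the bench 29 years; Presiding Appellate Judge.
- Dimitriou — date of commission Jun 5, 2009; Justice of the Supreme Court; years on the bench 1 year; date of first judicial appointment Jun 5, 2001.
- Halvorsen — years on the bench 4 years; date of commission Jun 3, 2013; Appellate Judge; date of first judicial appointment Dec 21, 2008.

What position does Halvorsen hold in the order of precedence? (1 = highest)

6

By office: Dimitriou (Justice of the Supreme Court); then Marino, Oyelaran, Sato and Lund (Presiding Appellate Judge); then Halvorsen, Nakamura and Varga (Appellate Judge).
Among Marino, Oyelaran, Sato and Lund, by years on the bench (higher first): Marino, Oyelaran and Sato (29 years) before Lund (24 years).
Marino, Oyelaran and Sato all have date of first judicial appointment Feb 14, 2003, so the next rule applies.
Among Marino, Oyelaran and Sato, alphabetically by surname: Marino before Oyelaran before Sato.
Halvorsen, Nakamura and Varga all have years on the bench 4 years, so the next rule applies.
Among Halvorsen, Nakamura and Varga, by date of first judicial appointment (earlier first): Halvorsen (Dec 21, 2008) before Nakamura and Varga (Mar 2, 2016).
Among Nakamura and Varga, alphabetically by surname: Nakamura before Varga.
Order: Dimitriou, Marino, Oyelaran, Sato, Lund, Halvorsen, Nakamura, Varga. So position 6.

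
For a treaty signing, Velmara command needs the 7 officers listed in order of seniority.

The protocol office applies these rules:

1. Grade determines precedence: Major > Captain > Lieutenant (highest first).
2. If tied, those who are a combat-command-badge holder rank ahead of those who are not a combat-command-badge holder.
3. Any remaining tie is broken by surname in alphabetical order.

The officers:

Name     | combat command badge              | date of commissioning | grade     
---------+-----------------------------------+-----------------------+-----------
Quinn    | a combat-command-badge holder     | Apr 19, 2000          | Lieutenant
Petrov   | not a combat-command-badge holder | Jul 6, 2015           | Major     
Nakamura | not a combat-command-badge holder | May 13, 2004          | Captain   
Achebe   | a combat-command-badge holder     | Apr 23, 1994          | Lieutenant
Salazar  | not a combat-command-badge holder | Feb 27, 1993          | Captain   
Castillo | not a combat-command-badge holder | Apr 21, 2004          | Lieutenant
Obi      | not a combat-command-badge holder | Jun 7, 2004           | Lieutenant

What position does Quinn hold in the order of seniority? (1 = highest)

By grade: Petrov (Major); then Nakamura and Salazar (Captain); then Achebe, Quinn, Castillo and Obi (Lieutenant).
Nakamura and Salazar are each not a combat-command-badge holder, so the next rule applies.
Among Nakamura and Salazar, alphabetically by surname: Nakamura before Salazar.
Among Achebe, Quinn, Castillo and Obi, a combat-command-badge holder before not a combat-command-badge holder: Achebe and Quinn (a combat-command-badge holder) before Castillo and Obi (not a combat-command-badge holder).
Among Achebe and Quinn, alphabetically by surname: Achebe before Quinn.
Among Castillo and Obi, alphabetically by surname: Castillo before Obi.
Order: Petrov, Nakamura, Salazar, Achebe, Quinn, Castillo, Obi. So position 5.

5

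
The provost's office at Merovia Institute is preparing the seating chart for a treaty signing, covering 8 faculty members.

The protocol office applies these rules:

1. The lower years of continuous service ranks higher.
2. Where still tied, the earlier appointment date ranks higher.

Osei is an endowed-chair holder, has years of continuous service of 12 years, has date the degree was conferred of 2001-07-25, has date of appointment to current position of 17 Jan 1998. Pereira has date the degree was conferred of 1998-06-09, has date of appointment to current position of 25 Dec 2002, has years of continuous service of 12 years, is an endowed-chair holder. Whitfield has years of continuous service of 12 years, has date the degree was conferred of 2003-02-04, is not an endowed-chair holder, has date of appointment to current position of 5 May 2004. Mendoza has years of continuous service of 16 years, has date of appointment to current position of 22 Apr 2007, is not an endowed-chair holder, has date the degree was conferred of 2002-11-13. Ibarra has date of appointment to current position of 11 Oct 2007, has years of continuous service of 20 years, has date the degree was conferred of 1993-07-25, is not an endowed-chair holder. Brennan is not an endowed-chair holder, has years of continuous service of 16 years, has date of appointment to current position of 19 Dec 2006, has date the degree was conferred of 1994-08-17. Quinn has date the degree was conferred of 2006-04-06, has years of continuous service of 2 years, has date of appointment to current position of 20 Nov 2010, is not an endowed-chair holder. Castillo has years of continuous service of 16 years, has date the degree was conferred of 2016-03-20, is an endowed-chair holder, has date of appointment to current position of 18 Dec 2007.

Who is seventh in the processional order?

By years of continuous service (lower first): Quinn (2 years); then Osei, Pereira and Whitfield (each 12 years); then Brennan, Mendoza and Castillo (each 16 years); then Ibarra (20 years).
Among Osei, Pereira and Whitfield, by date of appointment to current position (earlier first): Osei (17 Jan 1998) before Pereira (25 Dec 2002) before Whitfield (5 May 2004).
Among Brennan, Mendoza and Castillo, by date of appointment to current position (earlier first): Brennan (19 Dec 2006) before Mendoza (22 Apr 2007) before Castillo (18 Dec 2007).
Order: Quinn, Osei, Pereira, Whitfield, Brennan, Mendoza, Castillo, Ibarra.

Castillo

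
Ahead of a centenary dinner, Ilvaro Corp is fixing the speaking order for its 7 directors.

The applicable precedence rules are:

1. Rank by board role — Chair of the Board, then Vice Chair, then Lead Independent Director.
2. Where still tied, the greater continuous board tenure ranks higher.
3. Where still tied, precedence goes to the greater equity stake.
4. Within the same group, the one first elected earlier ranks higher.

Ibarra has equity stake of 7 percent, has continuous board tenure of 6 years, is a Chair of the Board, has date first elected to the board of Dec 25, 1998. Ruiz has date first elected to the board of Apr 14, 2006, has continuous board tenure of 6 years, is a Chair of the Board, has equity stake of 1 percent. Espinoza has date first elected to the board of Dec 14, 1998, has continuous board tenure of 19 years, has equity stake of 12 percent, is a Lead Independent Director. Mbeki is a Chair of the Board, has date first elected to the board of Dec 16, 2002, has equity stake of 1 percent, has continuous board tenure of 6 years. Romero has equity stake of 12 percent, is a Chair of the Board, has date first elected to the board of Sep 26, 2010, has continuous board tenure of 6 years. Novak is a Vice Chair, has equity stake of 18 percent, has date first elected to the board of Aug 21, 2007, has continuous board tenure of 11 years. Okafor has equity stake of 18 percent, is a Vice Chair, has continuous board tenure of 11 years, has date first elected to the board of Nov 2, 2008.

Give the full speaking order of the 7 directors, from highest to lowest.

By board role: Romero, Ibarra, Mbeki and Ruiz (Chair of the Board); then Novak and Okafor (Vice Chair); then Espinoza (Lead Independent Director).
Romero, Ibarra, Mbeki and Ruiz all have continuous board tenure 6 years, so the next rule applies.
Among Romero, Ibarra, Mbeki and Ruiz, by equity stake (higher first): Romero (12 percent) before Ibarra (7 percent) before Mbeki and Ruiz (1 percent).
Among Mbeki and Ruiz, by date first elected to the board (earlier first): Mbeki (Dec 16, 2002) before Ruiz (Apr 14, 2006).
Novak and Okafor both have continuous board tenure 11 years, so the next rule applies.
Novak and Okafor both have equity stake 18 percent, so the next rule applies.
Among Novak and Okafor, by date first elected to the board (earlier first): Novak (Aug 21, 2007) before Okafor (Nov 2, 2008).
Full order: Romero, Ibarra, Mbeki, Ruiz, Novak, Okafor, Espinoza.

Romero, Ibarra, Mbeki, Ruiz, Novak, Okafor, Espinoza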